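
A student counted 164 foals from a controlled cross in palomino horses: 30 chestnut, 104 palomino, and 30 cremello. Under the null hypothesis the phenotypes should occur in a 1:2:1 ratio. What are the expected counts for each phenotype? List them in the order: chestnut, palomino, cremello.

41, 82, 41

Under the 1:2:1 hypothesis (Σ ratio = 4, N = 164):
  chestnut: 164 × 1/4 = 41
  palomino: 164 × 2/4 = 82
  cremello: 164 × 1/4 = 41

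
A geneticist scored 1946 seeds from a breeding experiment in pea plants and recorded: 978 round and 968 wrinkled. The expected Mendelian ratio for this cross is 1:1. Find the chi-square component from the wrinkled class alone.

Under the 1:1 hypothesis (Σ ratio = 2, N = 1946):
  round: 1946 × 1/2 = 973
  wrinkled: 1946 × 1/2 = 973
Contribution of wrinkled: (968 − 973)² / 973 = 0.0257

0.026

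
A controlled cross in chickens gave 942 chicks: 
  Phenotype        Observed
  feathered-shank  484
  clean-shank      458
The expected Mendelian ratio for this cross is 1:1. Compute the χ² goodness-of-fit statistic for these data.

Total ratio parts = 2. Expected numbers out of 942:
  feathered-shank: 942 × 1/2 = 471
  clean-shank: 942 × 1/2 = 471
χ² = Σ (O − E)² / E
  feathered-shank: (484 − 471)² / 471 = 0.3588
  clean-shank: (458 − 471)² / 471 = 0.3588
χ² = 0.3588 + 0.3588 = 0.7176 ≈ 0.718

0.718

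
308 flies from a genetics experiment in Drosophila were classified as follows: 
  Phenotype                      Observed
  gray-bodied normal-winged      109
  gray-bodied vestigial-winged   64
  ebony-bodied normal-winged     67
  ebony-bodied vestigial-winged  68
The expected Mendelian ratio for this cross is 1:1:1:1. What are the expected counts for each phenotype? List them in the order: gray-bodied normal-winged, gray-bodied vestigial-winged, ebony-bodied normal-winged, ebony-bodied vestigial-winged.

77, 77, 77, 77

Expected counts for N = 308 under a 1:1:1:1 ratio (total parts = 4):
  gray-bodied normal-winged: 308 × 1/4 = 77
  gray-bodied vestigial-winged: 308 × 1/4 = 77
  ebony-bodied normal-winged: 308 × 1/4 = 77
  ebony-bodied vestigial-winged: 308 × 1/4 = 77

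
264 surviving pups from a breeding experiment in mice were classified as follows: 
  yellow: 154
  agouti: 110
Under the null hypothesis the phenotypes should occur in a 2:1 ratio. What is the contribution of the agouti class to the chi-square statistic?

The 2:1 ratio has 3 parts, so with N = 264 the expected counts are:
  yellow: 264 × 2/3 = 176
  agouti: 264 × 1/3 = 88
Contribution of agouti: (110 − 88)² / 88 = 5.5000

5.500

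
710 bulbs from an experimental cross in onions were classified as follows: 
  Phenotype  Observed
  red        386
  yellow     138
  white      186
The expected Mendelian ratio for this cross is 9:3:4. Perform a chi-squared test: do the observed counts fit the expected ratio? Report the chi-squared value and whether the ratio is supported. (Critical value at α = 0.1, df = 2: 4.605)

1.033; consistent

Under the 9:3:4 hypothesis (Σ ratio = 16, N = 710):
  red: 710 × 9/16 = 399.375
  yellow: 710 × 3/16 = 133.125
  white: 710 × 4/16 = 177.5
χ² = Σ (O − E)² / E
  red: (386 − 399.375)² / 399.375 = 0.4479
  yellow: (138 − 133.125)² / 133.125 = 0.1785
  white: (186 − 177.5)² / 177.5 = 0.4070
χ² = 0.4479 + 0.1785 + 0.4070 = 1.0334 ≈ 1.033
Degrees of freedom = 3 − 1 = 2; critical value at α = 0.1 is 4.605.
Since 1.033 < 4.605, we fail to reject the null hypothesis — the data are consistent with the 9:3:4 ratio.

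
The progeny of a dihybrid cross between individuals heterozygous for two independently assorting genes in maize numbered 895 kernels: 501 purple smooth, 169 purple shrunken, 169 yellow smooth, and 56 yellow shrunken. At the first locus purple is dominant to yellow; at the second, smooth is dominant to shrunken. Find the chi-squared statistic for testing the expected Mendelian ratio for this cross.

A dihybrid F₂ with independent assortment and complete dominance at both loci gives a 9:3:3:1 phenotypic ratio.
Expected counts for N = 895 under a 9:3:3:1 ratio (total parts = 16):
  purple smooth: 895 × 9/16 = 503.4375
  purple shrunken: 895 × 3/16 = 167.8125
  yellow smooth: 895 × 3/16 = 167.8125
  yellow shrunken: 895 × 1/16 = 55.9375
χ² = Σ (O − E)² / E
  purple smooth: (501 − 503.4375)² / 503.4375 = 0.0118
  purple shrunken: (169 − 167.8125)² / 167.8125 = 0.0084
  yellow smooth: (169 − 167.8125)² / 167.8125 = 0.0084
  yellow shrunken: (56 − 55.9375)² / 55.9375 = 0.0001
χ² = 0.0118 + 0.0084 + 0.0084 + 0.0001 = 0.0287 ≈ 0.029

0.029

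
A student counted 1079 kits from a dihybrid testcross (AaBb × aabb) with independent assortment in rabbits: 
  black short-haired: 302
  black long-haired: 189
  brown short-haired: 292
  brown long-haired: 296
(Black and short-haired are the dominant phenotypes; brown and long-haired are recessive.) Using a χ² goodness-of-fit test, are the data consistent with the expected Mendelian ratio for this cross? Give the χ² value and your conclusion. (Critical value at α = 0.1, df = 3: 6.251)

A dihybrid testcross with independent assortment gives a 1:1:1:1 ratio.
Total ratio parts = 4. Expected numbers out of 1079:
  black short-haired: 1079 × 1/4 = 269.75
  black long-haired: 1079 × 1/4 = 269.75
  brown short-haired: 1079 × 1/4 = 269.75
  brown long-haired: 1079 × 1/4 = 269.75
χ² = Σ (O − E)² / E
  black short-haired: (302 − 269.75)² / 269.75 = 3.8557
  black long-haired: (189 − 269.75)² / 269.75 = 24.1726
  brown short-haired: (292 − 269.75)² / 269.75 = 1.8353
  brown long-haired: (296 − 269.75)² / 269.75 = 2.5544
χ² = 3.8557 + 24.1726 + 1.8353 + 2.5544 = 32.418
Degrees of freedom = 4 − 1 = 3; critical value at α = 0.1 is 6.251.
Since 32.418 > 6.251, we reject the null hypothesis — the data do not fit the 1:1:1:1 ratio.

32.418; not consistent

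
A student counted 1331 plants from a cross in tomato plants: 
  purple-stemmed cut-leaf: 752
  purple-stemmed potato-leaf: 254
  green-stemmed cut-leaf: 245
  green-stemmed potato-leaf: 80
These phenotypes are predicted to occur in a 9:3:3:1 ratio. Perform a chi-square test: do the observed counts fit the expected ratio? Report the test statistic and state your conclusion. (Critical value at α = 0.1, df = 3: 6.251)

Under the 9:3:3:1 hypothesis (Σ ratio = 16, N = 1331):
  purple-stemmed cut-leaf: 1331 × 9/16 = 748.6875
  purple-stemmed potato-leaf: 1331 × 3/16 = 249.5625
  green-stemmed cut-leaf: 1331 × 3/16 = 249.5625
  green-stemmed potato-leaf: 1331 × 1/16 = 83.1875
χ² = Σ (O − E)² / E
  purple-stemmed cut-leaf: (752 − 748.6875)² / 748.6875 = 0.0147
  purple-stemmed potato-leaf: (254 − 249.5625)² / 249.5625 = 0.0789
  green-stemmed cut-leaf: (245 − 249.5625)² / 249.5625 = 0.0834
  green-stemmed potato-leaf: (80 − 83.1875)² / 83.1875 = 0.1221
χ² = 0.0147 + 0.0789 + 0.0834 + 0.1221 = 0.2991 ≈ 0.299
Degrees of freedom = 4 − 1 = 3; critical value at α = 0.1 is 6.251.
Since 0.299 < 6.251, we fail to reject the null hypothesis — the data are consistent with the 9:3:3:1 ratio.

0.299; consistent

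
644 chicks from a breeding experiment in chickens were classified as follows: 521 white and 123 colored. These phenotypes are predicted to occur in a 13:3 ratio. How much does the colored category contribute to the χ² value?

0.042

The 13:3 ratio has 16 parts, so with N = 644 the expected counts are:
  white: 644 × 13/16 = 523.25
  colored: 644 × 3/16 = 120.75
Contribution of colored: (123 − 120.75)² / 120.75 = 0.0419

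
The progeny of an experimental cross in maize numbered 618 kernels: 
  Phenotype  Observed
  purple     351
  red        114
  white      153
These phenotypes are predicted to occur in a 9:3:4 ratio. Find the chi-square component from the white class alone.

0.015

Under the 9:3:4 hypothesis (Σ ratio = 16, N = 618):
  purple: 618 × 9/16 = 347.625
  red: 618 × 3/16 = 115.875
  white: 618 × 4/16 = 154.5
Contribution of white: (153 − 154.5)² / 154.5 = 0.0146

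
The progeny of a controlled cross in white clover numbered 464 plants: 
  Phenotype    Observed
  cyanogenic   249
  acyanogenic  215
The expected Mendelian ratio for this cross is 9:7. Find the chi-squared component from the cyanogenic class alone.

Under the 9:7 hypothesis (Σ ratio = 16, N = 464):
  cyanogenic: 464 × 9/16 = 261
  acyanogenic: 464 × 7/16 = 203
Contribution of cyanogenic: (249 − 261)² / 261 = 0.5517

0.552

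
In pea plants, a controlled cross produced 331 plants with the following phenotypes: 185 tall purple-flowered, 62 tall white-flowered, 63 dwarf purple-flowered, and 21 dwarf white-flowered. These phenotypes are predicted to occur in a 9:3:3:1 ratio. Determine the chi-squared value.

Under the 9:3:3:1 hypothesis (Σ ratio = 16, N = 331):
  tall purple-flowered: 331 × 9/16 = 186.1875
  tall white-flowered: 331 × 3/16 = 62.0625
  dwarf purple-flowered: 331 × 3/16 = 62.0625
  dwarf white-flowered: 331 × 1/16 = 20.6875
χ² = Σ (O − E)² / E
  tall purple-flowered: (185 − 186.1875)² / 186.1875 = 0.0076
  tall white-flowered: (62 − 62.0625)² / 62.0625 = 0.0001
  dwarf purple-flowered: (63 − 62.0625)² / 62.0625 = 0.0142
  dwarf white-flowered: (21 − 20.6875)² / 20.6875 = 0.0047
χ² = 0.0076 + 0.0001 + 0.0142 + 0.0047 = 0.0266 ≈ 0.027

0.027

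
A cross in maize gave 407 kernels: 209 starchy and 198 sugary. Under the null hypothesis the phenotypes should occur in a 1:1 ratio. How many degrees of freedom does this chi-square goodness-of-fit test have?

A goodness-of-fit test with 2 phenotype classes has df = 2 − 1 = 1.

1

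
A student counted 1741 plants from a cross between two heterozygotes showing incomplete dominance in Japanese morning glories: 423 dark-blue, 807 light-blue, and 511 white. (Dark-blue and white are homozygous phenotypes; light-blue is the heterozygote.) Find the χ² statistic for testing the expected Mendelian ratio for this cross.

18.160

With incomplete dominance, a heterozygote × heterozygote cross gives a 1:2:1 phenotypic ratio.
Under the 1:2:1 hypothesis (Σ ratio = 4, N = 1741):
  dark-blue: 1741 × 1/4 = 435.25
  light-blue: 1741 × 2/4 = 870.5
  white: 1741 × 1/4 = 435.25
χ² = Σ (O − E)² / E
  dark-blue: (423 − 435.25)² / 435.25 = 0.3448
  light-blue: (807 − 870.5)² / 870.5 = 4.6321
  white: (511 − 435.25)² / 435.25 = 13.1834
χ² = 0.3448 + 4.6321 + 13.1834 = 18.1603 ≈ 18.160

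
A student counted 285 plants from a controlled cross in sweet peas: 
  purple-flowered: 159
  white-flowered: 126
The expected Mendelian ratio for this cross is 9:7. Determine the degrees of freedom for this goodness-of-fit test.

A goodness-of-fit test with 2 phenotype classes has df = 2 − 1 = 1.

1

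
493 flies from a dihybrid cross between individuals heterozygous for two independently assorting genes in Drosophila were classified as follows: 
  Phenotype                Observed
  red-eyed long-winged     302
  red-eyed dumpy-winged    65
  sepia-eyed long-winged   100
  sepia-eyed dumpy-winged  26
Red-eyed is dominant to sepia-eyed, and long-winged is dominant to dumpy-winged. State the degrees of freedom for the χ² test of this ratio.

A dihybrid F₂ with independent assortment and complete dominance at both loci gives a 9:3:3:1 phenotypic ratio.
A goodness-of-fit test with 4 phenotype classes has df = 4 − 1 = 3.

3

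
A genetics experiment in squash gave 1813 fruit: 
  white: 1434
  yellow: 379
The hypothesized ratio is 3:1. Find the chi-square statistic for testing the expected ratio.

The 3:1 ratio has 4 parts, so with N = 1813 the expected counts are:
  white: 1813 × 3/4 = 1359.75
  yellow: 1813 × 1/4 = 453.25
χ² = Σ (O − E)² / E
  white: (1434 − 1359.75)² / 1359.75 = 4.0545
  yellow: (379 − 453.25)² / 453.25 = 12.1634
χ² = 4.0545 + 12.1634 = 16.2179 ≈ 16.218

16.218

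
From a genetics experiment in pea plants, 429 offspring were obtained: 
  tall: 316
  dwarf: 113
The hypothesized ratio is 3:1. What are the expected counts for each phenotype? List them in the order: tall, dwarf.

321.75, 107.25

Expected counts for N = 429 under a 3:1 ratio (total parts = 4):
  tall: 429 × 3/4 = 321.75
  dwarf: 429 × 1/4 = 107.25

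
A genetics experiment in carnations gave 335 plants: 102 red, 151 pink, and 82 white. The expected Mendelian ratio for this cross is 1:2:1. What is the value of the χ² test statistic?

5.639

Expected counts for N = 335 under a 1:2:1 ratio (total parts = 4):
  red: 335 × 1/4 = 83.75
  pink: 335 × 2/4 = 167.5
  white: 335 × 1/4 = 83.75
χ² = Σ (O − E)² / E
  red: (102 − 83.75)² / 83.75 = 3.9769
  pink: (151 − 167.5)² / 167.5 = 1.6254
  white: (82 − 83.75)² / 83.75 = 0.0366
χ² = 3.9769 + 1.6254 + 0.0366 = 5.6389 ≈ 5.639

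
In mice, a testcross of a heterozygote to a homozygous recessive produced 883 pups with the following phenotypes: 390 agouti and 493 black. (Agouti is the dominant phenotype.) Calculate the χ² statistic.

A testcross of a heterozygote (Aa × aa) gives a 1:1 phenotypic ratio.
The 1:1 ratio has 2 parts, so with N = 883 the expected counts are:
  agouti: 883 × 1/2 = 441.5
  black: 883 × 1/2 = 441.5
χ² = Σ (O − E)² / E
  agouti: (390 − 441.5)² / 441.5 = 6.0074
  black: (493 − 441.5)² / 441.5 = 6.0074
χ² = 6.0074 + 6.0074 = 12.0148 ≈ 12.015

12.015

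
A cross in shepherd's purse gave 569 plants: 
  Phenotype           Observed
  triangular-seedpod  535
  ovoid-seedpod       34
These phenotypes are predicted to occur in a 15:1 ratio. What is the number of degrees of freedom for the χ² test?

A goodness-of-fit test with 2 phenotype classes has df = 2 − 1 = 1.

1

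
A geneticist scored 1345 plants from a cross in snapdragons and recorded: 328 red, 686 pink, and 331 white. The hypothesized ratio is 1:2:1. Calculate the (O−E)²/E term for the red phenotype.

Total ratio parts = 4. Expected numbers out of 1345:
  red: 1345 × 1/4 = 336.25
  pink: 1345 × 2/4 = 672.5
  white: 1345 × 1/4 = 336.25
Contribution of red: (328 − 336.25)² / 336.25 = 0.2024

0.202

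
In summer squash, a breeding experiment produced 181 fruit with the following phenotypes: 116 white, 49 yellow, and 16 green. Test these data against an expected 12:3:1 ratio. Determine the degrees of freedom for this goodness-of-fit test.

A goodness-of-fit test with 3 phenotype classes has df = 3 − 1 = 2.

2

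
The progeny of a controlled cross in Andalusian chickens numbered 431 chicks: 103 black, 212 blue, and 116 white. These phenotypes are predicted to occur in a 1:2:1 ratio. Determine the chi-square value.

0.898

Under the 1:2:1 hypothesis (Σ ratio = 4, N = 431):
  black: 431 × 1/4 = 107.75
  blue: 431 × 2/4 = 215.5
  white: 431 × 1/4 = 107.75
χ² = Σ (O − E)² / E
  black: (103 − 107.75)² / 107.75 = 0.2094
  blue: (212 − 215.5)² / 215.5 = 0.0568
  white: (116 − 107.75)² / 107.75 = 0.6317
χ² = 0.2094 + 0.0568 + 0.6317 = 0.8979 ≈ 0.898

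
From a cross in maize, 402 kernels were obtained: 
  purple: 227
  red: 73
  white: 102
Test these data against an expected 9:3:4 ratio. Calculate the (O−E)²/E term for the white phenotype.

The 9:3:4 ratio has 16 parts, so with N = 402 the expected counts are:
  purple: 402 × 9/16 = 226.125
  red: 402 × 3/16 = 75.375
  white: 402 × 4/16 = 100.5
Contribution of white: (102 − 100.5)² / 100.5 = 0.0224

0.022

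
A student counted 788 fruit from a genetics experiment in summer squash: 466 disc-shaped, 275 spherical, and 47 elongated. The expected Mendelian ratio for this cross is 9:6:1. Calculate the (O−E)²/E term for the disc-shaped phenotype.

Total ratio parts = 16. Expected numbers out of 788:
  disc-shaped: 788 × 9/16 = 443.25
  spherical: 788 × 6/16 = 295.5
  elongated: 788 × 1/16 = 49.25
Contribution of disc-shaped: (466 − 443.25)² / 443.25 = 1.1677

1.168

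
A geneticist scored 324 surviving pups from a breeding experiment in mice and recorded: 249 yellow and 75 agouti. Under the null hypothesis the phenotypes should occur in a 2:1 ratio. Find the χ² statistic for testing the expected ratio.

15.125

Expected counts for N = 324 under a 2:1 ratio (total parts = 3):
  yellow: 324 × 2/3 = 216
  agouti: 324 × 1/3 = 108
χ² = Σ (O − E)² / E
  yellow: (249 − 216)² / 216 = 5.0417
  agouti: (75 − 108)² / 108 = 10.0833
χ² = 5.0417 + 10.0833 = 15.125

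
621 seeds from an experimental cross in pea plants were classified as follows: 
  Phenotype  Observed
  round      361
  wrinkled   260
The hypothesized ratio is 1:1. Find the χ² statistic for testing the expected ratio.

The 1:1 ratio has 2 parts, so with N = 621 the expected counts are:
  round: 621 × 1/2 = 310.5
  wrinkled: 621 × 1/2 = 310.5
χ² = Σ (O − E)² / E
  round: (361 − 310.5)² / 310.5 = 8.2134
  wrinkled: (260 − 310.5)² / 310.5 = 8.2134
χ² = 8.2134 + 8.2134 = 16.4268 ≈ 16.427

16.427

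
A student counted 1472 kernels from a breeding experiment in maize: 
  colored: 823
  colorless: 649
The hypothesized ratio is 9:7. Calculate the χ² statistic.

0.069

Total ratio parts = 16. Expected numbers out of 1472:
  colored: 1472 × 9/16 = 828
  colorless: 1472 × 7/16 = 644
χ² = Σ (O − E)² / E
  colored: (823 − 828)² / 828 = 0.0302
  colorless: (649 − 644)² / 644 = 0.0388
χ² = 0.0302 + 0.0388 = 0.069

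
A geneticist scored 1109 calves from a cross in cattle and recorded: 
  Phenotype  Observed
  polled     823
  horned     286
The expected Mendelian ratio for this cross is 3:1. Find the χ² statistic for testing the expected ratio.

0.368

The 3:1 ratio has 4 parts, so with N = 1109 the expected counts are:
  polled: 1109 × 3/4 = 831.75
  horned: 1109 × 1/4 = 277.25
χ² = Σ (O − E)² / E
  polled: (823 − 831.75)² / 831.75 = 0.0920
  horned: (286 − 277.25)² / 277.25 = 0.2761
χ² = 0.0920 + 0.2761 = 0.3681 ≈ 0.368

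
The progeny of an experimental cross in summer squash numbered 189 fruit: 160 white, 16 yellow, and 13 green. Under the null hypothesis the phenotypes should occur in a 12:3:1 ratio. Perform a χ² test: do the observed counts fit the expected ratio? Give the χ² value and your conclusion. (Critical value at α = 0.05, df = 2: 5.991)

Expected counts for N = 189 under a 12:3:1 ratio (total parts = 16):
  white: 189 × 12/16 = 141.75
  yellow: 189 × 3/16 = 35.4375
  green: 189 × 1/16 = 11.8125
χ² = Σ (O − E)² / E
  white: (160 − 141.75)² / 141.75 = 2.3496
  yellow: (16 − 35.4375)² / 35.4375 = 10.6615
  green: (13 − 11.8125)² / 11.8125 = 0.1194
χ² = 2.3496 + 10.6615 + 0.1194 = 13.1305 ≈ 13.131
Degrees of freedom = 3 − 1 = 2; critical value at α = 0.05 is 5.991.
Since 13.131 > 5.991, we reject the null hypothesis — the data do not fit the 12:3:1 ratio.

13.131; not consistent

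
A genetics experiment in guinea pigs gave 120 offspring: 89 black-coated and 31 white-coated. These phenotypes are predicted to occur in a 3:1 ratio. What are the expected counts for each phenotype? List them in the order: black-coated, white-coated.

The 3:1 ratio has 4 parts, so with N = 120 the expected counts are:
  black-coated: 120 × 3/4 = 90
  white-coated: 120 × 1/4 = 30

90, 30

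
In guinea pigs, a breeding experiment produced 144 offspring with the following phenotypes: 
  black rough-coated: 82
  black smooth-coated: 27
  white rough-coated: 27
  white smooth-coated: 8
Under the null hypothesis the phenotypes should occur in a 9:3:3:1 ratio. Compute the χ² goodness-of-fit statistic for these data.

Expected counts for N = 144 under a 9:3:3:1 ratio (total parts = 16):
  black rough-coated: 144 × 9/16 = 81
  black smooth-coated: 144 × 3/16 = 27
  white rough-coated: 144 × 3/16 = 27
  white smooth-coated: 144 × 1/16 = 9
χ² = Σ (O − E)² / E
  black rough-coated: (82 − 81)² / 81 = 0.0123
  black smooth-coated: (27 − 27)² / 27 = 0.0000
  white rough-coated: (27 − 27)² / 27 = 0.0000
  white smooth-coated: (8 − 9)² / 9 = 0.1111
χ² = 0.0123 + 0.0000 + 0.0000 + 0.1111 = 0.1234 ≈ 0.123

0.123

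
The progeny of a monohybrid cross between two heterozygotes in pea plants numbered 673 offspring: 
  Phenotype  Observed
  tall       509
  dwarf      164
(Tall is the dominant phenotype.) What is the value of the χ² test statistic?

0.143

For a monohybrid cross between heterozygotes with complete dominance, the expected phenotypic ratio is 3:1.
Expected counts for N = 673 under a 3:1 ratio (total parts = 4):
  tall: 673 × 3/4 = 504.75
  dwarf: 673 × 1/4 = 168.25
χ² = Σ (O − E)² / E
  tall: (509 − 504.75)² / 504.75 = 0.0358
  dwarf: (164 − 168.25)² / 168.25 = 0.1074
χ² = 0.0358 + 0.1074 = 0.1432 ≈ 0.143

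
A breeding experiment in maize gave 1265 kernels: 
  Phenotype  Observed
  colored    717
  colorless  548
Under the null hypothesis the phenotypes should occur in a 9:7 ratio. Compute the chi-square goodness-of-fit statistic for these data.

Expected counts for N = 1265 under a 9:7 ratio (total parts = 16):
  colored: 1265 × 9/16 = 711.5625
  colorless: 1265 × 7/16 = 553.4375
χ² = Σ (O − E)² / E
  colored: (717 − 711.5625)² / 711.5625 = 0.0416
  colorless: (548 − 553.4375)² / 553.4375 = 0.0534
χ² = 0.0416 + 0.0534 = 0.095

0.095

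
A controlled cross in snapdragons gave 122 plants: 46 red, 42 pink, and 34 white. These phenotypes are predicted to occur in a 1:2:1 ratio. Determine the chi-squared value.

14.197

Total ratio parts = 4. Expected numbers out of 122:
  red: 122 × 1/4 = 30.5
  pink: 122 × 2/4 = 61
  white: 122 × 1/4 = 30.5
χ² = Σ (O − E)² / E
  red: (46 − 30.5)² / 30.5 = 7.8770
  pink: (42 − 61)² / 61 = 5.9180
  white: (34 − 30.5)² / 30.5 = 0.4016
χ² = 7.8770 + 5.9180 + 0.4016 = 14.1966 ≈ 14.197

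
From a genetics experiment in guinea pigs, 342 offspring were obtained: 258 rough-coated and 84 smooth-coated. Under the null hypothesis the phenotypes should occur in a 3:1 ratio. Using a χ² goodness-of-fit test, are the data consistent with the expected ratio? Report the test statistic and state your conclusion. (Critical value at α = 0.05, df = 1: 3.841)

0.035; consistent

The 3:1 ratio has 4 parts, so with N = 342 the expected counts are:
  rough-coated: 342 × 3/4 = 256.5
  smooth-coated: 342 × 1/4 = 85.5
χ² = Σ (O − E)² / E
  rough-coated: (258 − 256.5)² / 256.5 = 0.0088
  smooth-coated: (84 − 85.5)² / 85.5 = 0.0263
χ² = 0.0088 + 0.0263 = 0.0351 ≈ 0.035
Degrees of freedom = 2 − 1 = 1; critical value at α = 0.05 is 3.841.
Since 0.035 < 3.841, we fail to reject the null hypothesis — the data are consistent with the 3:1 ratio.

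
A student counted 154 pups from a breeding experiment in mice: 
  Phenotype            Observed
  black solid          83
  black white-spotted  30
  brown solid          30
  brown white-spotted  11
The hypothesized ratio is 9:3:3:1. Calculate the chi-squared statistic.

Total ratio parts = 16. Expected numbers out of 154:
  black solid: 154 × 9/16 = 86.625
  black white-spotted: 154 × 3/16 = 28.875
  brown solid: 154 × 3/16 = 28.875
  brown white-spotted: 154 × 1/16 = 9.625
χ² = Σ (O − E)² / E
  black solid: (83 − 86.625)² / 86.625 = 0.1517
  black white-spotted: (30 − 28.875)² / 28.875 = 0.0438
  brown solid: (30 − 28.875)² / 28.875 = 0.0438
  brown white-spotted: (11 − 9.625)² / 9.625 = 0.1964
χ² = 0.1517 + 0.0438 + 0.0438 + 0.1964 = 0.4357 ≈ 0.436

0.436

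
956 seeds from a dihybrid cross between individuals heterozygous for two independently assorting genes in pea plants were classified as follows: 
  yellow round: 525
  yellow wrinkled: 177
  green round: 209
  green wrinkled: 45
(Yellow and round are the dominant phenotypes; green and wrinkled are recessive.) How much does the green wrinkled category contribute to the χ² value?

A dihybrid F₂ with independent assortment and complete dominance at both loci gives a 9:3:3:1 phenotypic ratio.
Expected counts for N = 956 under a 9:3:3:1 ratio (total parts = 16):
  yellow round: 956 × 9/16 = 537.75
  yellow wrinkled: 956 × 3/16 = 179.25
  green round: 956 × 3/16 = 179.25
  green wrinkled: 956 × 1/16 = 59.75
Contribution of green wrinkled: (45 − 59.75)² / 59.75 = 3.6412

3.641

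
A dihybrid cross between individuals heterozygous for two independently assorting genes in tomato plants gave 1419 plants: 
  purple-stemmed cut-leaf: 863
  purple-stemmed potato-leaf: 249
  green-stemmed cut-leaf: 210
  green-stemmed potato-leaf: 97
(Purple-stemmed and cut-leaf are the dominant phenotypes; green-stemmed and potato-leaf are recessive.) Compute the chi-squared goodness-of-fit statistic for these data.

18.949

A dihybrid F₂ with independent assortment and complete dominance at both loci gives a 9:3:3:1 phenotypic ratio.
Expected counts for N = 1419 under a 9:3:3:1 ratio (total parts = 16):
  purple-stemmed cut-leaf: 1419 × 9/16 = 798.1875
  purple-stemmed potato-leaf: 1419 × 3/16 = 266.0625
  green-stemmed cut-leaf: 1419 × 3/16 = 266.0625
  green-stemmed potato-leaf: 1419 × 1/16 = 88.6875
χ² = Σ (O − E)² / E
  purple-stemmed cut-leaf: (863 − 798.1875)² / 798.1875 = 5.2627
  purple-stemmed potato-leaf: (249 − 266.0625)² / 266.0625 = 1.0942
  green-stemmed cut-leaf: (210 − 266.0625)² / 266.0625 = 11.8130
  green-stemmed potato-leaf: (97 − 88.6875)² / 88.6875 = 0.7791
χ² = 5.2627 + 1.0942 + 11.8130 + 0.7791 = 18.949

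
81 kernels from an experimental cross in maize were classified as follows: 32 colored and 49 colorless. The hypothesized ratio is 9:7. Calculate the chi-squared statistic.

Expected counts for N = 81 under a 9:7 ratio (total parts = 16):
  colored: 81 × 9/16 = 45.5625
  colorless: 81 × 7/16 = 35.4375
χ² = Σ (O − E)² / E
  colored: (32 − 45.5625)² / 45.5625 = 4.0371
  colorless: (49 − 35.4375)² / 35.4375 = 5.1906
χ² = 4.0371 + 5.1906 = 9.2277 ≈ 9.228

9.228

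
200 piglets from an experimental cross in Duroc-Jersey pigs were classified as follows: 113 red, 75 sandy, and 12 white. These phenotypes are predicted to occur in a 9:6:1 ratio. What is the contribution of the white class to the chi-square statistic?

The 9:6:1 ratio has 16 parts, so with N = 200 the expected counts are:
  red: 200 × 9/16 = 112.5
  sandy: 200 × 6/16 = 75
  white: 200 × 1/16 = 12.5
Contribution of white: (12 − 12.5)² / 12.5 = 0.0200

0.020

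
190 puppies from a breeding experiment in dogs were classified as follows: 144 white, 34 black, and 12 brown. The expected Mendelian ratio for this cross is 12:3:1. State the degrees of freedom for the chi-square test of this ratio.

2

A goodness-of-fit test with 3 phenotype classes has df = 3 − 1 = 2.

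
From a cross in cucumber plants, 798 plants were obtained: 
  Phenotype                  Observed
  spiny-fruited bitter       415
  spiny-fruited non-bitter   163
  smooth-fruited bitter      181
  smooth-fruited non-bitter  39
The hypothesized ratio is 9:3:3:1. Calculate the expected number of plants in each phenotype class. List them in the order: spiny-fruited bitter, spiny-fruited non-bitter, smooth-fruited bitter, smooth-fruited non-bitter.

Under the 9:3:3:1 hypothesis (Σ ratio = 16, N = 798):
  spiny-fruited bitter: 798 × 9/16 = 448.875
  spiny-fruited non-bitter: 798 × 3/16 = 149.625
  smooth-fruited bitter: 798 × 3/16 = 149.625
  smooth-fruited non-bitter: 798 × 1/16 = 49.875

448.875, 149.625, 149.625, 49.875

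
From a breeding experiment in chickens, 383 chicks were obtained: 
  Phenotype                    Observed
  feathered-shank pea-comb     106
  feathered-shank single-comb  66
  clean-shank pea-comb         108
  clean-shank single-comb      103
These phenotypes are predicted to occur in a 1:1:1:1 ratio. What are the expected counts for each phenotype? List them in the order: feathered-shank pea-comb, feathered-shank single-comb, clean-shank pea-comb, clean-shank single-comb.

Under the 1:1:1:1 hypothesis (Σ ratio = 4, N = 383):
  feathered-shank pea-comb: 383 × 1/4 = 95.75
  feathered-shank single-comb: 383 × 1/4 = 95.75
  clean-shank pea-comb: 383 × 1/4 = 95.75
  clean-shank single-comb: 383 × 1/4 = 95.75

95.75, 95.75, 95.75, 95.75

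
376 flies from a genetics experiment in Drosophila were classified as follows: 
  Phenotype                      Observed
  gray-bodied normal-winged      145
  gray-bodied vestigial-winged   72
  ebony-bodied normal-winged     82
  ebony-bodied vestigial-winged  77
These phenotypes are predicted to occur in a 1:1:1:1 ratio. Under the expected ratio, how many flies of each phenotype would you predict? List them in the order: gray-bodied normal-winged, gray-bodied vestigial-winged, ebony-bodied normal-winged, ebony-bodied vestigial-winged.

Total ratio parts = 4. Expected numbers out of 376:
  gray-bodied normal-winged: 376 × 1/4 = 94
  gray-bodied vestigial-winged: 376 × 1/4 = 94
  ebony-bodied normal-winged: 376 × 1/4 = 94
  ebony-bodied vestigial-winged: 376 × 1/4 = 94

94, 94, 94, 94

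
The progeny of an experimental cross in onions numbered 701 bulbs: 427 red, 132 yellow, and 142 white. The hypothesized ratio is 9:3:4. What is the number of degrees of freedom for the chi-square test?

A goodness-of-fit test with 3 phenotype classes has df = 3 − 1 = 2.

2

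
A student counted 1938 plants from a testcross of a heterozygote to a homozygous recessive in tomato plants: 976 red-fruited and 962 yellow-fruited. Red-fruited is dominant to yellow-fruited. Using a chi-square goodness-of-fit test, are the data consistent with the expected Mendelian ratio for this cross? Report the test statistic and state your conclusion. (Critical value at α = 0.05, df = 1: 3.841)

A testcross of a heterozygote (Aa × aa) gives a 1:1 phenotypic ratio.
The 1:1 ratio has 2 parts, so with N = 1938 the expected counts are:
  red-fruited: 1938 × 1/2 = 969
  yellow-fruited: 1938 × 1/2 = 969
χ² = Σ (O − E)² / E
  red-fruited: (976 − 969)² / 969 = 0.0506
  yellow-fruited: (962 − 969)² / 969 = 0.0506
χ² = 0.0506 + 0.0506 = 0.1012 ≈ 0.101
Degrees of freedom = 2 − 1 = 1; critical value at α = 0.05 is 3.841.
Since 0.101 < 3.841, we fail to reject the null hypothesis — the data are consistent with the 1:1 ratio.

0.101; consistent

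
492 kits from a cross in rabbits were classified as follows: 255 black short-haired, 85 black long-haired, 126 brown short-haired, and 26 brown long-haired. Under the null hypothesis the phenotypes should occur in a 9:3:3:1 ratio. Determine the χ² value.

The 9:3:3:1 ratio has 16 parts, so with N = 492 the expected counts are:
  black short-haired: 492 × 9/16 = 276.75
  black long-haired: 492 × 3/16 = 92.25
  brown short-haired: 492 × 3/16 = 92.25
  brown long-haired: 492 × 1/16 = 30.75
χ² = Σ (O − E)² / E
  black short-haired: (255 − 276.75)² / 276.75 = 1.7093
  black long-haired: (85 − 92.25)² / 92.25 = 0.5698
  brown short-haired: (126 − 92.25)² / 92.25 = 12.3476
  brown long-haired: (26 − 30.75)² / 30.75 = 0.7337
χ² = 1.7093 + 0.5698 + 12.3476 + 0.7337 = 15.3604 ≈ 15.360

15.360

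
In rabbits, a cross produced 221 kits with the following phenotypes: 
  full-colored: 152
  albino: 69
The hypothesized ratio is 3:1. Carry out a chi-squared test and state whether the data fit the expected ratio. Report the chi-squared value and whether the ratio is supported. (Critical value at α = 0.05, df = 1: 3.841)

The 3:1 ratio has 4 parts, so with N = 221 the expected counts are:
  full-colored: 221 × 3/4 = 165.75
  albino: 221 × 1/4 = 55.25
χ² = Σ (O − E)² / E
  full-colored: (152 − 165.75)² / 165.75 = 1.1406
  albino: (69 − 55.25)² / 55.25 = 3.4219
χ² = 1.1406 + 3.4219 = 4.5625 ≈ 4.563
Degrees of freedom = 2 − 1 = 1; critical value at α = 0.05 is 3.841.
Since 4.563 > 3.841, we reject the null hypothesis — the data do not fit the 3:1 ratio.

4.563; not consistent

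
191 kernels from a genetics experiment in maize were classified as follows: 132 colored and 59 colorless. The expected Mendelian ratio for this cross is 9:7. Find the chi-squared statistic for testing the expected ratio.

12.835

The 9:7 ratio has 16 parts, so with N = 191 the expected counts are:
  colored: 191 × 9/16 = 107.4375
  colorless: 191 × 7/16 = 83.5625
χ² = Σ (O − E)² / E
  colored: (132 − 107.4375)² / 107.4375 = 5.6155
  colorless: (59 − 83.5625)² / 83.5625 = 7.2199
χ² = 5.6155 + 7.2199 = 12.8354 ≈ 12.835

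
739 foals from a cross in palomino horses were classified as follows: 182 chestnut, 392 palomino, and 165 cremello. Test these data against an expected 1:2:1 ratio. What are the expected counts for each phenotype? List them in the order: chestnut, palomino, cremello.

Total ratio parts = 4. Expected numbers out of 739:
  chestnut: 739 × 1/4 = 184.75
  palomino: 739 × 2/4 = 369.5
  cremello: 739 × 1/4 = 184.75

184.75, 369.5, 184.75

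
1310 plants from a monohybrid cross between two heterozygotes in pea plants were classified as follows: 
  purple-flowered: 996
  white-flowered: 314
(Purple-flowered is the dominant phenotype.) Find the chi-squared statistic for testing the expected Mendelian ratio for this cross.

0.742

For a monohybrid cross between heterozygotes with complete dominance, the expected phenotypic ratio is 3:1.
Total ratio parts = 4. Expected numbers out of 1310:
  purple-flowered: 1310 × 3/4 = 982.5
  white-flowered: 1310 × 1/4 = 327.5
χ² = Σ (O − E)² / E
  purple-flowered: (996 − 982.5)² / 982.5 = 0.1855
  white-flowered: (314 − 327.5)² / 327.5 = 0.5565
χ² = 0.1855 + 0.5565 = 0.742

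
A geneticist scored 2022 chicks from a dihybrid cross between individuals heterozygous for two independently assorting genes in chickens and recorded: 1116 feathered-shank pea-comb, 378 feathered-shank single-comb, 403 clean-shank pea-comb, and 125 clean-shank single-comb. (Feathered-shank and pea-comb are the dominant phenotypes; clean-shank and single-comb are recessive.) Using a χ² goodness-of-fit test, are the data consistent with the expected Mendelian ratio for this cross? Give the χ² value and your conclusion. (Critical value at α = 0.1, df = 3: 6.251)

A dihybrid F₂ with independent assortment and complete dominance at both loci gives a 9:3:3:1 phenotypic ratio.
The 9:3:3:1 ratio has 16 parts, so with N = 2022 the expected counts are:
  feathered-shank pea-comb: 2022 × 9/16 = 1137.375
  feathered-shank single-comb: 2022 × 3/16 = 379.125
  clean-shank pea-comb: 2022 × 3/16 = 379.125
  clean-shank single-comb: 2022 × 1/16 = 126.375
χ² = Σ (O − E)² / E
  feathered-shank pea-comb: (1116 − 1137.375)² / 1137.375 = 0.4017
  feathered-shank single-comb: (378 − 379.125)² / 379.125 = 0.0033
  clean-shank pea-comb: (403 − 379.125)² / 379.125 = 1.5035
  clean-shank single-comb: (125 − 126.375)² / 126.375 = 0.0150
χ² = 0.4017 + 0.0033 + 1.5035 + 0.0150 = 1.9235 ≈ 1.924
Degrees of freedom = 4 − 1 = 3; critical value at α = 0.1 is 6.251.
Since 1.924 < 6.251, we fail to reject the null hypothesis — the data are consistent with the 9:3:3:1 ratio.

1.924; consistent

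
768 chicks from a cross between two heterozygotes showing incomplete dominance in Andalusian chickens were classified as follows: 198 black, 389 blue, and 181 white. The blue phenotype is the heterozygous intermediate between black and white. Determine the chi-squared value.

0.883

With incomplete dominance, a heterozygote × heterozygote cross gives a 1:2:1 phenotypic ratio.
Expected counts for N = 768 under a 1:2:1 ratio (total parts = 4):
  black: 768 × 1/4 = 192
  blue: 768 × 2/4 = 384
  white: 768 × 1/4 = 192
χ² = Σ (O − E)² / E
  black: (198 − 192)² / 192 = 0.1875
  blue: (389 − 384)² / 384 = 0.0651
  white: (181 − 192)² / 192 = 0.6302
χ² = 0.1875 + 0.0651 + 0.6302 = 0.8828 ≈ 0.883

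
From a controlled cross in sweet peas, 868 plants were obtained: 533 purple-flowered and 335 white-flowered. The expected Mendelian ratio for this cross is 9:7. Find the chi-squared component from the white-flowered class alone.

Under the 9:7 hypothesis (Σ ratio = 16, N = 868):
  purple-flowered: 868 × 9/16 = 488.25
  white-flowered: 868 × 7/16 = 379.75
Contribution of white-flowered: (335 − 379.75)² / 379.75 = 5.2734

5.273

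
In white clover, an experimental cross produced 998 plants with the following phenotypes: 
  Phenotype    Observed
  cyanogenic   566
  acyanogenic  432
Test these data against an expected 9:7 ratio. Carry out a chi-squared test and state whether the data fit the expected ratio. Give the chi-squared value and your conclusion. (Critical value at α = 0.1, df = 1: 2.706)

Under the 9:7 hypothesis (Σ ratio = 16, N = 998):
  cyanogenic: 998 × 9/16 = 561.375
  acyanogenic: 998 × 7/16 = 436.625
χ² = Σ (O − E)² / E
  cyanogenic: (566 − 561.375)² / 561.375 = 0.0381
  acyanogenic: (432 − 436.625)² / 436.625 = 0.0490
χ² = 0.0381 + 0.0490 = 0.0871 ≈ 0.087
Degrees of freedom = 2 − 1 = 1; critical value at α = 0.1 is 2.706.
Since 0.087 < 2.706, we fail to reject the null hypothesis — the data are consistent with the 9:7 ratio.

0.087; consistent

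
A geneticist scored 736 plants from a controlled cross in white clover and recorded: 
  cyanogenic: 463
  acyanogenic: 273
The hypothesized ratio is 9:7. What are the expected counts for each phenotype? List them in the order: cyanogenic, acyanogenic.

414, 322

Total ratio parts = 16. Expected numbers out of 736:
  cyanogenic: 736 × 9/16 = 414
  acyanogenic: 736 × 7/16 = 322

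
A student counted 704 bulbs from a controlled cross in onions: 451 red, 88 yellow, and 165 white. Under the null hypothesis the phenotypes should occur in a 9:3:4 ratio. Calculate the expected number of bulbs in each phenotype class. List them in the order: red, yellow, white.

396, 132, 176

Under the 9:3:4 hypothesis (Σ ratio = 16, N = 704):
  red: 704 × 9/16 = 396
  yellow: 704 × 3/16 = 132
  white: 704 × 4/16 = 176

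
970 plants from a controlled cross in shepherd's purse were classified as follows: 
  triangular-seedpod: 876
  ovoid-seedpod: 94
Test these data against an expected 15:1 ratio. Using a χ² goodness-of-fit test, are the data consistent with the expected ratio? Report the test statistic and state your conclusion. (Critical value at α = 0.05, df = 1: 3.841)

The 15:1 ratio has 16 parts, so with N = 970 the expected counts are:
  triangular-seedpod: 970 × 15/16 = 909.375
  ovoid-seedpod: 970 × 1/16 = 60.625
χ² = Σ (O − E)² / E
  triangular-seedpod: (876 − 909.375)² / 909.375 = 1.2249
  ovoid-seedpod: (94 − 60.625)² / 60.625 = 18.3735
χ² = 1.2249 + 18.3735 = 19.5984 ≈ 19.598
Degrees of freedom = 2 − 1 = 1; critical value at α = 0.05 is 3.841.
Since 19.598 > 3.841, we reject the null hypothesis — the data do not fit the 15:1 ratio.

19.598; not consistent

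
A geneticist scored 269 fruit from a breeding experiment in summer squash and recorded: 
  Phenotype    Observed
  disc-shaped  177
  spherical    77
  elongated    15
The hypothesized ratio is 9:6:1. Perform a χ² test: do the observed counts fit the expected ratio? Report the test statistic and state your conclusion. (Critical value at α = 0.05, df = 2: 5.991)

10.207; not consistent

Under the 9:6:1 hypothesis (Σ ratio = 16, N = 269):
  disc-shaped: 269 × 9/16 = 151.3125
  spherical: 269 × 6/16 = 100.875
  elongated: 269 × 1/16 = 16.8125
χ² = Σ (O − E)² / E
  disc-shaped: (177 − 151.3125)² / 151.3125 = 4.3608
  spherical: (77 − 100.875)² / 100.875 = 5.6507
  elongated: (15 − 16.8125)² / 16.8125 = 0.1954
χ² = 4.3608 + 5.6507 + 0.1954 = 10.2069 ≈ 10.207
Degrees of freedom = 3 − 1 = 2; critical value at α = 0.05 is 5.991.
Since 10.207 > 5.991, we reject the null hypothesis — the data do not fit the 9:6:1 ratio.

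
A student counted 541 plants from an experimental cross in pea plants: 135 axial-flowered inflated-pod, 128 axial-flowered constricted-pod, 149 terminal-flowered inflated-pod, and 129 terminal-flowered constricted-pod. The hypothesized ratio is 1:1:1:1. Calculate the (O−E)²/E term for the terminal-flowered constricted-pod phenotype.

0.289

Total ratio parts = 4. Expected numbers out of 541:
  axial-flowered inflated-pod: 541 × 1/4 = 135.25
  axial-flowered constricted-pod: 541 × 1/4 = 135.25
  terminal-flowered inflated-pod: 541 × 1/4 = 135.25
  terminal-flowered constricted-pod: 541 × 1/4 = 135.25
Contribution of terminal-flowered constricted-pod: (129 − 135.25)² / 135.25 = 0.2888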